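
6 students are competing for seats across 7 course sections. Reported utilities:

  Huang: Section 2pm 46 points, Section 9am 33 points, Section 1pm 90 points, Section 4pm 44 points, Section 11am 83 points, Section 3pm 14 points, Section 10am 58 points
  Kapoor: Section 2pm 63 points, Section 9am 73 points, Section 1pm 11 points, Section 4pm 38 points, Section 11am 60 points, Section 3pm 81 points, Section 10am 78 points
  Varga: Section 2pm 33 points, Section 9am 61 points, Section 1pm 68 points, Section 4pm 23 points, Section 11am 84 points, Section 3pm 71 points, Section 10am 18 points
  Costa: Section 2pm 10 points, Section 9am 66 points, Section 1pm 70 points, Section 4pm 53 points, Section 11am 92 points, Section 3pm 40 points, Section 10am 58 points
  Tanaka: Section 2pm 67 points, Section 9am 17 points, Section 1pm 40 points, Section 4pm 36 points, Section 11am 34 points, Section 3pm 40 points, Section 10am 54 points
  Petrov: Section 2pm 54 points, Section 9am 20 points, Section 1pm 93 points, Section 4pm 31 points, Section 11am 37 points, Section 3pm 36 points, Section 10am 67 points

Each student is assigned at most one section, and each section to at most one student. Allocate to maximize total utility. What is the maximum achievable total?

Maximum total: 460 points

This is a one-to-one assignment (maximum-weight bipartite matching).
Optimal: Huang→Section 1pm (90 points), Kapoor→Section 9am (73 points), Varga→Section 3pm (71 points), Costa→Section 11am (92 points), Tanaka→Section 2pm (67 points), Petrov→Section 10am (67 points) — total 90+73+71+92+67+67 = 460 points.
Row-greedy (each student in turn takes its best remaining section) gives 455 points, worse by 5.
Next-best assignment: Huang→Section 1pm, Kapoor→Section 3pm, Varga→Section 9am, Costa→Section 11am, Tanaka→Section 2pm, Petrov→Section 10am = 458 points.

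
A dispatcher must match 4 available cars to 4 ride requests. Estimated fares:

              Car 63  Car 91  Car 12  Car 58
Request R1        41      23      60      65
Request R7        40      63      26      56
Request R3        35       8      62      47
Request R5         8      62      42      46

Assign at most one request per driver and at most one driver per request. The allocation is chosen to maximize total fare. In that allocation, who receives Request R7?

Optimal: Car 63→Request R7 ($40), Car 91→Request R5 ($62), Car 12→Request R3 ($62), Car 58→Request R1 ($65) — total 40+62+62+65 = $229.
Car 63's own top request is Request R1 ($41), but forcing Car 63→Request R1 and reassigning the rest optimally gives only $221 — worse by 8.

Car 63 receives Request R7.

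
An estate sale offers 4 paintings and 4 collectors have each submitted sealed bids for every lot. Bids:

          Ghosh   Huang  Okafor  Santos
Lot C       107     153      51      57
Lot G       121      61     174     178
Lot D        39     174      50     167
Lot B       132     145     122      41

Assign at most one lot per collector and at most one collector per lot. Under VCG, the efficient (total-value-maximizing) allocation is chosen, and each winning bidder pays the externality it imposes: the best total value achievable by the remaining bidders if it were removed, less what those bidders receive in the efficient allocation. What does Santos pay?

Efficient allocation: Ghosh→Lot B ($132), Huang→Lot C ($153), Okafor→Lot G ($174), Santos→Lot D ($167); total welfare W = $626.
Santos receives Lot D at value $167, so the others get W − 167 = $459.
Without Santos: best allocation of the remaining 3 bidders over all 4 lots is Ghosh→Lot B ($132), Huang→Lot D ($174), Okafor→Lot G ($174), total $480.
VCG payment = (others' best without Santos) − (others' welfare with Santos) = 480 − 459 = $21.

Santos pays $21.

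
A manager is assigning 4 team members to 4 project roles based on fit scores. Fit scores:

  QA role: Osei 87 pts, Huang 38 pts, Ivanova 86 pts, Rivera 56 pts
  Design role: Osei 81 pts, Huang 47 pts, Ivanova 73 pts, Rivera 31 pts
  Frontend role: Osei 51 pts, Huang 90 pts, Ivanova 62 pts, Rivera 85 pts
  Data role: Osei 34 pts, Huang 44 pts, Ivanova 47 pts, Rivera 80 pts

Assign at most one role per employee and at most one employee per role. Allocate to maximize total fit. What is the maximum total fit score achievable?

This is the linear assignment problem.
Optimal: Osei→Design role (81 pts), Huang→Frontend role (90 pts), Ivanova→QA role (86 pts), Rivera→Data role (80 pts) — total 81+90+86+80 = 337 pts.
Max-entry greedy (repeatedly take the single best remaining cell) gives 330 pts, worse by 7.
Next-best assignment: Osei→QA role, Huang→Frontend role, Ivanova→Design role, Rivera→Data role = 330 pts.
No other one-to-one assignment exceeds 337 pts.

Max total: 337 pts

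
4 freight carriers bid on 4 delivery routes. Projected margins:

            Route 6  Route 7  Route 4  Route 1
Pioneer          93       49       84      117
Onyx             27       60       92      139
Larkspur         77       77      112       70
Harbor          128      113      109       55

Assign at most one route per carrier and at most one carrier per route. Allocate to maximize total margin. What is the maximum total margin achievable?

Max total: $457k

This is a one-to-one assignment (maximum-weight bipartite matching).
Optimal: Pioneer→Route 6 ($93k), Onyx→Route 1 ($139k), Larkspur→Route 4 ($112k), Harbor→Route 7 ($113k) — total 93+139+112+113 = $457k.
Max-entry greedy (repeatedly take the single best remaining cell) gives $428k, worse by 29.
Next-best assignment: Pioneer→Route 7, Onyx→Route 1, Larkspur→Route 4, Harbor→Route 6 = $428k.
Swapping Onyx↔Harbor (Onyx→Route 7 $60k, Harbor→Route 1 $55k) loses 137.
Every other assignment is strictly worse.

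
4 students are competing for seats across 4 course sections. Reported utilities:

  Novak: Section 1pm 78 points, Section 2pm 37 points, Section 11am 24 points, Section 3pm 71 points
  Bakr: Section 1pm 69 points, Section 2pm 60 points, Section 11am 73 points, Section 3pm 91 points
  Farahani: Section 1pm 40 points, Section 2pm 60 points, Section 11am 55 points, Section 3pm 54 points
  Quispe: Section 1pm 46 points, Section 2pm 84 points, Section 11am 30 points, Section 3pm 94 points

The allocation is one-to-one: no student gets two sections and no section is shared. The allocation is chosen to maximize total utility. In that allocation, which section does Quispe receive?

Optimal: Novak→Section 1pm (78 points), Bakr→Section 3pm (91 points), Farahani→Section 11am (55 points), Quispe→Section 2pm (84 points) — total 78+91+55+84 = 308 points.
Row-greedy (each student in turn takes its best remaining section) gives 259 points, worse by 49.
Next-best assignment: Novak→Section 1pm, Bakr→Section 11am, Farahani→Section 2pm, Quispe→Section 3pm = 305 points.
Quispe's own top section is Section 3pm (94 points), but forcing Quispe→Section 3pm and reassigning the rest optimally gives only 305 points — worse by 3.

Quispe receives Section 2pm.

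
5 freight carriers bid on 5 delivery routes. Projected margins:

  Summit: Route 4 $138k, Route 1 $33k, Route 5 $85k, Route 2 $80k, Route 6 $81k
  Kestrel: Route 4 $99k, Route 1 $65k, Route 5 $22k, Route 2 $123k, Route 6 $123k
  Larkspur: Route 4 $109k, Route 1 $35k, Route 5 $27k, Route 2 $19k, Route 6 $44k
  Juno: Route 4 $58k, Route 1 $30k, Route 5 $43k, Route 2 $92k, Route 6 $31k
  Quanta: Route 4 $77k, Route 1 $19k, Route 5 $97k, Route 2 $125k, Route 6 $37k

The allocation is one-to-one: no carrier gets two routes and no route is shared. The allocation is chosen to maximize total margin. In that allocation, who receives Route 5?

Quanta receives Route 5.

Treat this as an assignment problem: match each carrier to one route.
Optimal: Summit→Route 4 ($138k), Kestrel→Route 6 ($123k), Larkspur→Route 1 ($35k), Juno→Route 2 ($92k), Quanta→Route 5 ($97k) — total 138+123+35+92+97 = $485k.
Row-greedy (each carrier in turn takes its best remaining route) gives $367k, worse by 118.
Next-best assignment: Summit→Route 5, Kestrel→Route 6, Larkspur→Route 4, Juno→Route 1, Quanta→Route 2 = $472k.
Swapping Kestrel↔Summit (Kestrel→Route 4 $99k, Summit→Route 6 $81k) loses 81.
Quanta's own top route is Route 2 ($125k), but forcing Quanta→Route 2 and reassigning the rest optimally gives only $472k — worse by 13.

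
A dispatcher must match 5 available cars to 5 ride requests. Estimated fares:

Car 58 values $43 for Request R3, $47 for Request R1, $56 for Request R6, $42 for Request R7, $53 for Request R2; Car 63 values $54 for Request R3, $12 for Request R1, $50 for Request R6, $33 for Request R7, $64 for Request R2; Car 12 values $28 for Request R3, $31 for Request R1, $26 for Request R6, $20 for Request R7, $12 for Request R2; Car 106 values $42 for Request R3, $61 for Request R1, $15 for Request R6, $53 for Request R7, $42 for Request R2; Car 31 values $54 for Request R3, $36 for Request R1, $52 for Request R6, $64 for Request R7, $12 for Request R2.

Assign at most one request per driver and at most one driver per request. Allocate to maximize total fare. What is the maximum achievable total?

Optimal: Car 58→Request R6 ($56), Car 63→Request R2 ($64), Car 12→Request R3 ($28), Car 106→Request R1 ($61), Car 31→Request R7 ($64) — total 56+64+28+61+64 = $273.
Next-best assignment: Car 58→Request R3, Car 63→Request R2, Car 12→Request R6, Car 106→Request R1, Car 31→Request R7 = $258.
No other one-to-one assignment exceeds $273.

Max total: $273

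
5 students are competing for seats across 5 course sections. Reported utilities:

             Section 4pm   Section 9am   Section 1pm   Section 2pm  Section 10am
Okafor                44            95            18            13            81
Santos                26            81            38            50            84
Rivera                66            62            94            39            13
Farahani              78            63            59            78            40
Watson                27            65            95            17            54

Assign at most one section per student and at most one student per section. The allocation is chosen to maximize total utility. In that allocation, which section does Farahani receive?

Optimal: Okafor→Section 9am (95 points), Santos→Section 10am (84 points), Rivera→Section 4pm (66 points), Farahani→Section 2pm (78 points), Watson→Section 1pm (95 points) — total 95+84+66+78+95 = 418 points.
Max-entry greedy (repeatedly take the single best remaining cell) gives 391 points, worse by 27.
Next-best assignment: Okafor→Section 10am, Santos→Section 9am, Rivera→Section 4pm, Farahani→Section 2pm, Watson→Section 1pm = 401 points.
No other one-to-one assignment exceeds 418 points.
Farahani's own top section is Section 4pm (78 points), but forcing Farahani→Section 4pm and reassigning the rest optimally gives only 391 points — worse by 27.

Farahani receives Section 2pm.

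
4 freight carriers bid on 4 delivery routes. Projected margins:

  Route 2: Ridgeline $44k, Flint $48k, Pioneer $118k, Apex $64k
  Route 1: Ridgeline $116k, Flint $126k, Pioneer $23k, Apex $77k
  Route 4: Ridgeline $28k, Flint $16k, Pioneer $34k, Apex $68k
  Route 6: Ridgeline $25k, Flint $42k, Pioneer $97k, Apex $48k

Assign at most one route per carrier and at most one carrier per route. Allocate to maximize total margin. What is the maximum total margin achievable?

Maximum total: $344k

Optimal: Ridgeline→Route 1 ($116k), Flint→Route 6 ($42k), Pioneer→Route 2 ($118k), Apex→Route 4 ($68k) — total 116+42+118+68 = $344k.
Row-greedy (each carrier in turn takes its best remaining route) gives $329k, worse by 15.
Next-best assignment: Ridgeline→Route 6, Flint→Route 1, Pioneer→Route 2, Apex→Route 4 = $337k.
No other one-to-one assignment exceeds $344k.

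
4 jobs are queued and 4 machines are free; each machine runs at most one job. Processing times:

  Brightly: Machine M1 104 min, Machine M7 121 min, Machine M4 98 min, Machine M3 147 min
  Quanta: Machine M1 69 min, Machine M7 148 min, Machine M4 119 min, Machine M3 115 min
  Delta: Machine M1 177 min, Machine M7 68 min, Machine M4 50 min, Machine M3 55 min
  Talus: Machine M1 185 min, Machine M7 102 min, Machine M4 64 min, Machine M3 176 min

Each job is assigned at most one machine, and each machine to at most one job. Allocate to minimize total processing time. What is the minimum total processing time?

Optimal: Brightly→Machine M7 (121 min), Quanta→Machine M1 (69 min), Delta→Machine M3 (55 min), Talus→Machine M4 (64 min) — total 121+69+55+64 = 309 min.
Min-entry greedy (repeatedly take the single cheapest remaining cell) gives 368 min, worse by 59.
Next-best assignment: Brightly→Machine M4, Quanta→Machine M1, Delta→Machine M3, Talus→Machine M7 = 324 min.

Min total: 309 min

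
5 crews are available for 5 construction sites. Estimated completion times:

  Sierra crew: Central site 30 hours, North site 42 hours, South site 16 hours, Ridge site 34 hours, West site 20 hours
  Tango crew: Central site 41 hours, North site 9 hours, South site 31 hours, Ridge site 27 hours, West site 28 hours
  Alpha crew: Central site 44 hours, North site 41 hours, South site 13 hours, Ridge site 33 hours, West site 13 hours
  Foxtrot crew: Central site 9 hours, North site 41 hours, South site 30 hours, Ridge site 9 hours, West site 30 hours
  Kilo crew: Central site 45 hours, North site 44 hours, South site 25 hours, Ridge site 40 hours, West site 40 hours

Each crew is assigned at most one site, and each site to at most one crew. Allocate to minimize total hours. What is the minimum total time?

Optimal: Sierra crew→Central site (30 hours), Tango crew→North site (9 hours), Alpha crew→West site (13 hours), Foxtrot crew→Ridge site (9 hours), Kilo crew→South site (25 hours) — total 30+9+13+9+25 = 86 hours.
Column-greedy (each site in turn goes to its cheapest remaining crew) gives 105 hours, worse by 19.
No other one-to-one assignment undercuts 86 hours.

Min total: 86 hours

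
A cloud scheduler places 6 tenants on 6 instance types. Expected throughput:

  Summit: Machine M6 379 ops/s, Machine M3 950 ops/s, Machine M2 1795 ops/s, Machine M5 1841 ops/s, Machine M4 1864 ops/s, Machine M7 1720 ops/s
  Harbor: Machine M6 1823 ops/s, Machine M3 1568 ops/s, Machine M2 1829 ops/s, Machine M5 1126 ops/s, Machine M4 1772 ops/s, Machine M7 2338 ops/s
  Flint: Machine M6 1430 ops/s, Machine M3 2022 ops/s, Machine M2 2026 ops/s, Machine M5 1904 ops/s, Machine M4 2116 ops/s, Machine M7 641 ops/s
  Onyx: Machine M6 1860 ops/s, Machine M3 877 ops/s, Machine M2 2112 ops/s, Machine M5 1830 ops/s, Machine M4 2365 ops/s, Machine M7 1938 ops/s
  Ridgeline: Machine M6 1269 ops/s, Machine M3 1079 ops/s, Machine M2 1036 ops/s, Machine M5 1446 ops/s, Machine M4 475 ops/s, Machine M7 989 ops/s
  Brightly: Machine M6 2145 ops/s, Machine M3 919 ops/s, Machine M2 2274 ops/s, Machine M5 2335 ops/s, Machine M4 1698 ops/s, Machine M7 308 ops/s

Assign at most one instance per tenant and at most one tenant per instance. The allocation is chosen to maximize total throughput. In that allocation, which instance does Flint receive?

Flint receives Machine M3.

Optimal: Summit→Machine M2 (1795 ops/s), Harbor→Machine M7 (2338 ops/s), Flint→Machine M3 (2022 ops/s), Onyx→Machine M4 (2365 ops/s), Ridgeline→Machine M6 (1269 ops/s), Brightly→Machine M5 (2335 ops/s) — total 1795+2338+2022+2365+1269+2335 = 12124 ops/s.
Max-entry greedy (repeatedly take the single best remaining cell) gives 11283 ops/s, worse by 841.
Checked against all permutations: 12124 ops/s is optimal.
Flint's own top instance is Machine M4 (2116 ops/s), but forcing Flint→Machine M4 and reassigning the rest optimally gives only 11631 ops/s — worse by 493.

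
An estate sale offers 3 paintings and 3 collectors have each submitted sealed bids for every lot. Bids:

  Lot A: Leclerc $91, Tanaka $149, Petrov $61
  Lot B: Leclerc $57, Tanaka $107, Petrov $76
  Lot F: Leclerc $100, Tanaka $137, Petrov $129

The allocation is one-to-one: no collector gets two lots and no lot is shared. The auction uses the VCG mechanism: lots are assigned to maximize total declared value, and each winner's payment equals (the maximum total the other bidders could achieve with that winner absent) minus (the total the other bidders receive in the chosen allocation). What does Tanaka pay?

Efficient allocation: Leclerc→Lot B ($57), Tanaka→Lot A ($149), Petrov→Lot F ($129); total welfare W = $335.
Tanaka receives Lot A at value $149, so the others get W − 149 = $186.
Without Tanaka: best allocation of the remaining 2 bidders over all 3 lots is Leclerc→Lot A ($91), Petrov→Lot F ($129), total $220.
VCG payment = (others' best without Tanaka) − (others' welfare with Tanaka) = 220 − 186 = $34.

Tanaka pays $34.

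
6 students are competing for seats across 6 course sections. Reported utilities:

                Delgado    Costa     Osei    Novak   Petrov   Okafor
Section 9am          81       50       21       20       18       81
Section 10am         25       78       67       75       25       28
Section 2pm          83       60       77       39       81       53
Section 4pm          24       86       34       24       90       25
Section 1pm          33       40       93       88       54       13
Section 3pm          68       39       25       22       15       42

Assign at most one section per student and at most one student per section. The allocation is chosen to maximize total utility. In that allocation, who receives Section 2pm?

Optimal: Delgado→Section 3pm (68 points), Costa→Section 4pm (86 points), Osei→Section 1pm (93 points), Novak→Section 10am (75 points), Petrov→Section 2pm (81 points), Okafor→Section 9am (81 points) — total 68+86+93+75+81+81 = 484 points.
Max-entry greedy (repeatedly take the single best remaining cell) gives 447 points, worse by 37.
Next-best assignment: Delgado→Section 3pm, Costa→Section 10am, Osei→Section 2pm, Novak→Section 1pm, Petrov→Section 4pm, Okafor→Section 9am = 482 points.
Every other assignment is strictly worse.
Petrov's own top section is Section 4pm (90 points), but forcing Petrov→Section 4pm and reassigning the rest optimally gives only 482 points — worse by 2.

Petrov receives Section 2pm.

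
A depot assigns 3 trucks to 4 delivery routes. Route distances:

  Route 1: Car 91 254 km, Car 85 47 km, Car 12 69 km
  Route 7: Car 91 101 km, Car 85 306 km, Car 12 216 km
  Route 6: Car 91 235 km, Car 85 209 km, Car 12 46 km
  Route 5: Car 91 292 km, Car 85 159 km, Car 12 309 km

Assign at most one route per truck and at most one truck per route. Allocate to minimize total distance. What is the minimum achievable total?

This is the linear assignment problem.
Optimal: Car 91→Route 7 (101 km), Car 85→Route 1 (47 km), Car 12→Route 6 (46 km) — total 101+47+46 = 194 km.
Next-best assignment: Car 91→Route 7, Car 85→Route 5, Car 12→Route 6 = 306 km.

Minimum total: 194 km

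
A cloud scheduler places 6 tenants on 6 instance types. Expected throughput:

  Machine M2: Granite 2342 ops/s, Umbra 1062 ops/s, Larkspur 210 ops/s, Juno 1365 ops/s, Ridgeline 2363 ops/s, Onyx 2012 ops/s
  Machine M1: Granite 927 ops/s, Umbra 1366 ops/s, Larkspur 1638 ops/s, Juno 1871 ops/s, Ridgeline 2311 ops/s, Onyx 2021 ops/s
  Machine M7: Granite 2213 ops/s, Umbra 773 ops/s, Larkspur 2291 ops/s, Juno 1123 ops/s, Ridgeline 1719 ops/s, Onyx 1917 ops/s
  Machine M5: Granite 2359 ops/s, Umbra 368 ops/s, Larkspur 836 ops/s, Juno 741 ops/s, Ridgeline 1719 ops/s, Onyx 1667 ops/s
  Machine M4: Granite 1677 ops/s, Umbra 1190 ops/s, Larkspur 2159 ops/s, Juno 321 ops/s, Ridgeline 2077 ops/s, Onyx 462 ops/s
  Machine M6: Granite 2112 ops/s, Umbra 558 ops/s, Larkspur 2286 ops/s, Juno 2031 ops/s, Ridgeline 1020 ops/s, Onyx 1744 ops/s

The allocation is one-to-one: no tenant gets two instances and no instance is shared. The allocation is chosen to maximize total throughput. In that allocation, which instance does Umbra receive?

Optimal: Granite→Machine M5 (2359 ops/s), Umbra→Machine M4 (1190 ops/s), Larkspur→Machine M7 (2291 ops/s), Juno→Machine M6 (2031 ops/s), Ridgeline→Machine M2 (2363 ops/s), Onyx→Machine M1 (2021 ops/s) — total 2359+1190+2291+2031+2363+2021 = 12255 ops/s.
Row-greedy (each tenant in turn takes its best remaining instance) gives 10872 ops/s, worse by 1383.
Next-best assignment: Granite→Machine M5, Umbra→Machine M1, Larkspur→Machine M4, Juno→Machine M6, Ridgeline→Machine M2, Onyx→Machine M7 = 12195 ops/s.
Swapping Larkspur↔Granite (Larkspur→Machine M5 836 ops/s, Granite→Machine M7 2213 ops/s) loses 1601.
Checked against all permutations: 12255 ops/s is optimal.
Umbra's own top instance is Machine M1 (1366 ops/s), but forcing Umbra→Machine M1 and reassigning the rest optimally gives only 12195 ops/s — worse by 60.

Umbra receives Machine M4.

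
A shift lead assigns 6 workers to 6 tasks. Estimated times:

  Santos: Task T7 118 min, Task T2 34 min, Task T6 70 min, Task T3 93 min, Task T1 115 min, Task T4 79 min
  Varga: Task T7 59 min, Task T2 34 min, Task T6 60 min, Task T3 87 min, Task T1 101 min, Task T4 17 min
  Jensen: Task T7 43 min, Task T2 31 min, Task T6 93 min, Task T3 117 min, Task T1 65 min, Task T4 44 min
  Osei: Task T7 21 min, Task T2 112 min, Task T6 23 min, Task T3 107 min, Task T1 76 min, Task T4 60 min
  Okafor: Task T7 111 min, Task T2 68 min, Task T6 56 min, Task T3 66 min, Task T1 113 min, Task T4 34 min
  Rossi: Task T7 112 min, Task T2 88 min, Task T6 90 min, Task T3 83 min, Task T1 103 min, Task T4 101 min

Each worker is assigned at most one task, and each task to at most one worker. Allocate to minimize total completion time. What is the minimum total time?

Optimal: Santos→Task T2 (34 min), Varga→Task T4 (17 min), Jensen→Task T1 (65 min), Osei→Task T7 (21 min), Okafor→Task T6 (56 min), Rossi→Task T3 (83 min) — total 34+17+65+21+56+83 = 276 min.
Row-greedy (each worker in turn takes its cheapest remaining task) gives 286 min, worse by 10.

Minimum total: 276 min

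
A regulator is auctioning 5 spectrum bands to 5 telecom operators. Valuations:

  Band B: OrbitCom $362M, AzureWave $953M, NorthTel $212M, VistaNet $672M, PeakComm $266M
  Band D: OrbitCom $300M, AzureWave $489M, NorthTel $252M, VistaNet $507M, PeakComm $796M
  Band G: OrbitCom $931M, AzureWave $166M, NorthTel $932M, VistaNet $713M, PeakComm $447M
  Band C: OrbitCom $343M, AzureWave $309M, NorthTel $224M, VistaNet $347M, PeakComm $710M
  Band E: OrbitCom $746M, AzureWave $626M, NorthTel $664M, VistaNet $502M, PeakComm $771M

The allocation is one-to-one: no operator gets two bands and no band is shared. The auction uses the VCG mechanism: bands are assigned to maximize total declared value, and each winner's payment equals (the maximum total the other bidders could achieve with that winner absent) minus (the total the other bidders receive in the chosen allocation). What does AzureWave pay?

AzureWave pays $251M.

Efficient allocation: OrbitCom→Band E ($746M), AzureWave→Band B ($953M), NorthTel→Band G ($932M), VistaNet→Band D ($507M), PeakComm→Band C ($710M); total welfare W = $3848M.
AzureWave receives Band B at value $953M, so the others get W − 953 = $2895M.
Without AzureWave: best allocation of the remaining 4 bidders over all 5 bands is OrbitCom→Band E ($746M), NorthTel→Band G ($932M), VistaNet→Band B ($672M), PeakComm→Band D ($796M), total $3146M.
VCG payment = (others' best without AzureWave) − (others' welfare with AzureWave) = 3146 − 2895 = $251M.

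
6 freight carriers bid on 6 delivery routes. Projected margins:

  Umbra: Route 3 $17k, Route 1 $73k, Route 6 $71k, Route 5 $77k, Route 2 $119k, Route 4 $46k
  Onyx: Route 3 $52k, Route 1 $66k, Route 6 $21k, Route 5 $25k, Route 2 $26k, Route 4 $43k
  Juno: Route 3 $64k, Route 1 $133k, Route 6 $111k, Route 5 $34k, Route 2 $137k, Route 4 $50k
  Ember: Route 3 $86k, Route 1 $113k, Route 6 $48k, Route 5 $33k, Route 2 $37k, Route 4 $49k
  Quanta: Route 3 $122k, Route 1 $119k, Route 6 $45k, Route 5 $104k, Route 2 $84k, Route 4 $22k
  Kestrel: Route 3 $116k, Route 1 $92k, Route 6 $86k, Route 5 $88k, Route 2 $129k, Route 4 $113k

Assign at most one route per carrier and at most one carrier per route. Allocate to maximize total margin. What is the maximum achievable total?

Maximum total: $612k

Optimal: Umbra→Route 2 ($119k), Onyx→Route 3 ($52k), Juno→Route 6 ($111k), Ember→Route 1 ($113k), Quanta→Route 5 ($104k), Kestrel→Route 4 ($113k) — total 119+52+111+113+104+113 = $612k.
Max-entry greedy (repeatedly take the single best remaining cell) gives $583k, worse by 29.
Next-best assignment: Umbra→Route 2, Onyx→Route 4, Juno→Route 6, Ember→Route 1, Quanta→Route 5, Kestrel→Route 3 = $606k.
Swapping Quanta↔Kestrel (Quanta→Route 4 $22k, Kestrel→Route 5 $88k) loses 107.
Every other assignment is strictly worse.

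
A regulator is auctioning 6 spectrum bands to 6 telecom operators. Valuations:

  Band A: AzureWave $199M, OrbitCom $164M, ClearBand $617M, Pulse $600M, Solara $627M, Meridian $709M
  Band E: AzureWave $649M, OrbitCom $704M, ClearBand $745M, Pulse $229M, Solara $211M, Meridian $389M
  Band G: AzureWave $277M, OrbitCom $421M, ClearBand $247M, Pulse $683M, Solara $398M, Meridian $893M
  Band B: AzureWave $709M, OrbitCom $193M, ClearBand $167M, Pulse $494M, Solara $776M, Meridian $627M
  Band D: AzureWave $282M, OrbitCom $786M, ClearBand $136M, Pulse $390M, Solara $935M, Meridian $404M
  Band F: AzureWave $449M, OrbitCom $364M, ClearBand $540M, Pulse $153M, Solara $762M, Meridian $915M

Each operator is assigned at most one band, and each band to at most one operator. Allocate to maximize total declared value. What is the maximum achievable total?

Optimal: AzureWave→Band B ($709M), OrbitCom→Band E ($704M), ClearBand→Band A ($617M), Pulse→Band G ($683M), Solara→Band D ($935M), Meridian→Band F ($915M) — total 709+704+617+683+935+915 = $4563M.
Column-greedy (each band in turn goes to its best remaining operator) gives $4148M, worse by 415.
Next-best assignment: AzureWave→Band B, OrbitCom→Band D, ClearBand→Band E, Pulse→Band A, Solara→Band F, Meridian→Band G = $4495M.
No other one-to-one assignment exceeds $4563M.

Max total: $4563M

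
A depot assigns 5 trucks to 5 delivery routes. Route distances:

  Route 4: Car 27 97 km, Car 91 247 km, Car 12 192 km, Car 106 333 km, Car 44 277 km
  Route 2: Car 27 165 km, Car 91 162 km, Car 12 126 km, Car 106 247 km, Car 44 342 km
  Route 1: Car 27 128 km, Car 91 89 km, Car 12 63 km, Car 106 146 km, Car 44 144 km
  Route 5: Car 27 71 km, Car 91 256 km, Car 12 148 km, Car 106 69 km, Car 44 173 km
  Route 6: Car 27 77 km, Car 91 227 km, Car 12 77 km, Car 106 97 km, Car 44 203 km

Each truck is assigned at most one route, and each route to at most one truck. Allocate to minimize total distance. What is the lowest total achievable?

Minimum total: 549 km

Treat this as an assignment problem: match each truck to one route.
Optimal: Car 27→Route 4 (97 km), Car 91→Route 2 (162 km), Car 12→Route 6 (77 km), Car 106→Route 5 (69 km), Car 44→Route 1 (144 km) — total 97+162+77+69+144 = 549 km.
Min-entry greedy (repeatedly take the single cheapest remaining cell) gives 648 km, worse by 99.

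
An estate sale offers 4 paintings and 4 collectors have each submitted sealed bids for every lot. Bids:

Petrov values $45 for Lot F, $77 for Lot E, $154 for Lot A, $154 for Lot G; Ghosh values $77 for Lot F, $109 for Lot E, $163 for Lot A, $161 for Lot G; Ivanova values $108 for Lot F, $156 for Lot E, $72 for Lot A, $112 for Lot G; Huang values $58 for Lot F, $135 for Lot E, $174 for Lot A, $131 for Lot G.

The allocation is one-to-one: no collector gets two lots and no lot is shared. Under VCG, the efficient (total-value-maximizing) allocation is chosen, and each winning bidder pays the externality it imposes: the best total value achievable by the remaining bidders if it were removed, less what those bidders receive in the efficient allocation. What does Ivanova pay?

Ivanova pays $47.

Efficient allocation: Petrov→Lot G ($154), Ghosh→Lot F ($77), Ivanova→Lot E ($156), Huang→Lot A ($174); total welfare W = $561.
Ivanova receives Lot E at value $156, so the others get W − 156 = $405.
Without Ivanova: best allocation of the remaining 3 bidders over all 4 lots is Petrov→Lot G ($154), Ghosh→Lot A ($163), Huang→Lot E ($135), total $452.
VCG payment = (others' best without Ivanova) − (others' welfare with Ivanova) = 452 − 405 = $47.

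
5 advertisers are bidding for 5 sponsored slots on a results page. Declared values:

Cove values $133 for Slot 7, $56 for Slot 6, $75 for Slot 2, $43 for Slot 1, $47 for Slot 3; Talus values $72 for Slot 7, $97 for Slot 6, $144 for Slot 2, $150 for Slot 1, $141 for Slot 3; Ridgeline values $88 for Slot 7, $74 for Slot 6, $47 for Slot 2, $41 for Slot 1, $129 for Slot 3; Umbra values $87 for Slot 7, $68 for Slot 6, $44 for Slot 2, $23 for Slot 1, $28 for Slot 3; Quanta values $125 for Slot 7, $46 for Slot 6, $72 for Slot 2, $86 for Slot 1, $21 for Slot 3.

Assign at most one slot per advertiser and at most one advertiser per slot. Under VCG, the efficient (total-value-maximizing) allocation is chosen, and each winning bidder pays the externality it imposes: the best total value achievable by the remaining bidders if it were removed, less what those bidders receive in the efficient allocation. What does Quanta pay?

Quanta pays $6.

Efficient allocation: Cove→Slot 7 ($133), Talus→Slot 2 ($144), Ridgeline→Slot 3 ($129), Umbra→Slot 6 ($68), Quanta→Slot 1 ($86); total welfare W = $560.
Quanta receives Slot 1 at value $86, so the others get W − 86 = $474.
Without Quanta: best allocation of the remaining 4 bidders over all 5 slots is Cove→Slot 7 ($133), Talus→Slot 1 ($150), Ridgeline→Slot 3 ($129), Umbra→Slot 6 ($68), total $480.
VCG payment = (others' best without Quanta) − (others' welfare with Quanta) = 480 − 474 = $6.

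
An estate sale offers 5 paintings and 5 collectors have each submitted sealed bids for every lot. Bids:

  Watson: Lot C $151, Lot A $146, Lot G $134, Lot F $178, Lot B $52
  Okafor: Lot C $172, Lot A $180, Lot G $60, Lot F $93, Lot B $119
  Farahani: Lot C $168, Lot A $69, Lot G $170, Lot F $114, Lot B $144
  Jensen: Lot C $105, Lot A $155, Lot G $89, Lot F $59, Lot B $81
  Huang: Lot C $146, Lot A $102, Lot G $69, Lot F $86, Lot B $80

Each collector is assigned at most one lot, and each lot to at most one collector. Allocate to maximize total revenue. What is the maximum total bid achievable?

Optimal: Watson→Lot F ($178), Okafor→Lot B ($119), Farahani→Lot G ($170), Jensen→Lot A ($155), Huang→Lot C ($146) — total 178+119+170+155+146 = $768.
Column-greedy (each lot in turn goes to its best remaining collector) gives $755, worse by 13.
No other one-to-one assignment exceeds $768.

Maximum total: $768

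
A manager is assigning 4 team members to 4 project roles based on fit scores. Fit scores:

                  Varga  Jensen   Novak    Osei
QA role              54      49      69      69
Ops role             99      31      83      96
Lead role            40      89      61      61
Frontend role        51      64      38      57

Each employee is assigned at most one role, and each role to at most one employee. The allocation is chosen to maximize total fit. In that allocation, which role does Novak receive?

Novak receives QA role.

This is a one-to-one assignment (maximum-weight bipartite matching).
Optimal: Varga→Ops role (99 pts), Jensen→Lead role (89 pts), Novak→QA role (69 pts), Osei→Frontend role (57 pts) — total 99+89+69+57 = 314 pts.
Swapping Varga↔Jensen (Varga→Lead role 40 pts, Jensen→Ops role 31 pts) loses 117.
Every other assignment is strictly worse.
Novak's own top role is Ops role (83 pts), but forcing Novak→Ops role and reassigning the rest optimally gives only 292 pts — worse by 22.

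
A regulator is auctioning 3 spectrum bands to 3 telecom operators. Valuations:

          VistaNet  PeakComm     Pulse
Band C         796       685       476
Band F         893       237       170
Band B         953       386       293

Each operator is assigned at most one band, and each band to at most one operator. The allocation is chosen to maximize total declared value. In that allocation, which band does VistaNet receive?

Optimal: VistaNet→Band F ($893M), PeakComm→Band C ($685M), Pulse→Band B ($293M) — total 893+685+293 = $1871M.
Column-greedy (each band in turn goes to its best remaining operator) gives $1326M, worse by 545.
Swapping VistaNet↔Pulse (VistaNet→Band B $953M, Pulse→Band F $170M) loses 63.
Checked against all permutations: $1871M is optimal.
VistaNet's own top band is Band B ($953M), but forcing VistaNet→Band B and reassigning the rest optimally gives only $1808M — worse by 63.

VistaNet receives Band F.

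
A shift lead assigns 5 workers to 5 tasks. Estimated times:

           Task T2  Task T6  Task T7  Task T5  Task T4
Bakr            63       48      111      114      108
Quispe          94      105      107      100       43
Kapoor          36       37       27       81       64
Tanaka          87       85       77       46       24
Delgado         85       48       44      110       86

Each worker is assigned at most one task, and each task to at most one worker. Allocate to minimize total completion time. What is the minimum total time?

Optimal: Bakr→Task T6 (48 min), Quispe→Task T4 (43 min), Kapoor→Task T2 (36 min), Tanaka→Task T5 (46 min), Delgado→Task T7 (44 min) — total 48+43+36+46+44 = 217 min.
Min-entry greedy (repeatedly take the single cheapest remaining cell) gives 284 min, worse by 67.
Swapping Tanaka↔Bakr (Tanaka→Task T6 85 min, Bakr→Task T5 114 min) adds 105.

Min total: 217 min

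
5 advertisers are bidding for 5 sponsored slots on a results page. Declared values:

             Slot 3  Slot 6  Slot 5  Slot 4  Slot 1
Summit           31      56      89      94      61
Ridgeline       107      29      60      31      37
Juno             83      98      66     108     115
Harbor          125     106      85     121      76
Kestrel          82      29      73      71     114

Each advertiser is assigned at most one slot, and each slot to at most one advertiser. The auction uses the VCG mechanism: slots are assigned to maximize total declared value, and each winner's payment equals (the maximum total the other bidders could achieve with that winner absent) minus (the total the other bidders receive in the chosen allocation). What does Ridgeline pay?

Ridgeline pays $14.

Efficient allocation: Summit→Slot 5 ($89), Ridgeline→Slot 3 ($107), Juno→Slot 6 ($98), Harbor→Slot 4 ($121), Kestrel→Slot 1 ($114); total welfare W = $529.
Ridgeline receives Slot 3 at value $107, so the others get W − 107 = $422.
Without Ridgeline: best allocation of the remaining 4 bidders over all 5 slots is Summit→Slot 5 ($89), Juno→Slot 4 ($108), Harbor→Slot 3 ($125), Kestrel→Slot 1 ($114), total $436.
VCG payment = (others' best without Ridgeline) − (others' welfare with Ridgeline) = 436 − 422 = $14.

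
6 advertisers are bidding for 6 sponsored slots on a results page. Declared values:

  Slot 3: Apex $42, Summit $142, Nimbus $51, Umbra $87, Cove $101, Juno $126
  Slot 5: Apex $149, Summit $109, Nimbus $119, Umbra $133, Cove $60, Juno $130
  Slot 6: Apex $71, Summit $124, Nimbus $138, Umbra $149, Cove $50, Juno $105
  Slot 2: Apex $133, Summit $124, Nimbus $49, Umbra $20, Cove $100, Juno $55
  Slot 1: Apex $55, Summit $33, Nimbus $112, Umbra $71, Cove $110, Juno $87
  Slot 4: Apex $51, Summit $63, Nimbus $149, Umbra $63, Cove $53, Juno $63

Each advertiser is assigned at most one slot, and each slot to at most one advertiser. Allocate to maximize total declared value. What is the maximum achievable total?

Optimal: Apex→Slot 2 ($133), Summit→Slot 3 ($142), Nimbus→Slot 4 ($149), Umbra→Slot 6 ($149), Cove→Slot 1 ($110), Juno→Slot 5 ($130) — total 133+142+149+149+110+130 = $813.
Column-greedy (each slot in turn goes to its best remaining advertiser) gives $715, worse by 98.
Swapping Apex↔Cove (Apex→Slot 1 $55, Cove→Slot 2 $100) loses 88.
Checked against all permutations: $813 is optimal.

Maximum total: $813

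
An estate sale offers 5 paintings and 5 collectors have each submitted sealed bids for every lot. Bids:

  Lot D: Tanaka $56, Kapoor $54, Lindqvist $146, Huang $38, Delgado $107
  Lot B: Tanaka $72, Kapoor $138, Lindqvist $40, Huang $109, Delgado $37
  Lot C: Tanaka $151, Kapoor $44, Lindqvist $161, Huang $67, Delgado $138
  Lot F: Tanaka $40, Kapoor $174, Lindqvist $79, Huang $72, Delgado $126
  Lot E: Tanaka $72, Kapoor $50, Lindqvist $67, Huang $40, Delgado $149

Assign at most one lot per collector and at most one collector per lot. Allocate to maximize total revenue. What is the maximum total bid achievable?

Optimal: Tanaka→Lot C ($151), Kapoor→Lot F ($174), Lindqvist→Lot D ($146), Huang→Lot B ($109), Delgado→Lot E ($149) — total 151+174+146+109+149 = $729.

Max total: $729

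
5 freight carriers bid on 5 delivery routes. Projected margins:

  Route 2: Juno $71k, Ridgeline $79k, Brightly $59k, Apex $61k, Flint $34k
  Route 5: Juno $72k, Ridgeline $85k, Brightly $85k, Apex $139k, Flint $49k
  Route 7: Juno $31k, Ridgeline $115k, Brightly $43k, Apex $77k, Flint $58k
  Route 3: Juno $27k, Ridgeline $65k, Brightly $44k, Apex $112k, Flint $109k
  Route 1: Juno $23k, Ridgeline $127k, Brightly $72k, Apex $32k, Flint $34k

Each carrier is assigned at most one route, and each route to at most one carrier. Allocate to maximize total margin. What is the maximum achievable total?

Treat this as an assignment problem: match each carrier to one route.
Optimal: Juno→Route 2 ($71k), Ridgeline→Route 7 ($115k), Brightly→Route 1 ($72k), Apex→Route 5 ($139k), Flint→Route 3 ($109k) — total 71+115+72+139+109 = $506k.
Row-greedy (each carrier in turn takes its best remaining route) gives $428k, worse by 78.
Next-best assignment: Juno→Route 2, Ridgeline→Route 1, Brightly→Route 7, Apex→Route 5, Flint→Route 3 = $489k.
Swapping Flint↔Apex (Flint→Route 5 $49k, Apex→Route 3 $112k) loses 87.
No other one-to-one assignment exceeds $506k.

Max total: $506k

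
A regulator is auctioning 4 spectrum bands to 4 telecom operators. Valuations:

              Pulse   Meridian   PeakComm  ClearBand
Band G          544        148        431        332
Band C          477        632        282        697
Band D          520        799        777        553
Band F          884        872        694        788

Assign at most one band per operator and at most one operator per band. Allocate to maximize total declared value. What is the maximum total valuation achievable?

Max total: $2890M

This is a one-to-one assignment (maximum-weight bipartite matching).
Optimal: Pulse→Band G ($544M), Meridian→Band F ($872M), PeakComm→Band D ($777M), ClearBand→Band C ($697M) — total 544+872+777+697 = $2890M.
Column-greedy (each band in turn goes to its best remaining operator) gives $2734M, worse by 156.
Next-best assignment: Pulse→Band F, Meridian→Band D, PeakComm→Band G, ClearBand→Band C = $2811M.
No other one-to-one assignment exceeds $2890M.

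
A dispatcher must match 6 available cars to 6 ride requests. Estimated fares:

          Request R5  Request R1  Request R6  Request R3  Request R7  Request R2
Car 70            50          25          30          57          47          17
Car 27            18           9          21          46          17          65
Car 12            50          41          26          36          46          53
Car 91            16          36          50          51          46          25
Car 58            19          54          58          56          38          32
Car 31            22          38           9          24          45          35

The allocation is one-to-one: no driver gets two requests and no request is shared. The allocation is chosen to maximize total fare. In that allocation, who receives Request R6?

Car 91 receives Request R6.

Optimal: Car 70→Request R3 ($57), Car 27→Request R2 ($65), Car 12→Request R5 ($50), Car 91→Request R6 ($50), Car 58→Request R1 ($54), Car 31→Request R7 ($45) — total 57+65+50+50+54+45 = $321.
Column-greedy (each request in turn goes to its best remaining driver) gives $281, worse by 40.
Swapping Car 27↔Car 58 (Car 27→Request R1 $9, Car 58→Request R2 $32) loses 78.
Checked against all permutations: $321 is optimal.
Car 91's own top request is Request R3 ($51), but forcing Car 91→Request R3 and reassigning the rest optimally gives only $310 — worse by 11.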